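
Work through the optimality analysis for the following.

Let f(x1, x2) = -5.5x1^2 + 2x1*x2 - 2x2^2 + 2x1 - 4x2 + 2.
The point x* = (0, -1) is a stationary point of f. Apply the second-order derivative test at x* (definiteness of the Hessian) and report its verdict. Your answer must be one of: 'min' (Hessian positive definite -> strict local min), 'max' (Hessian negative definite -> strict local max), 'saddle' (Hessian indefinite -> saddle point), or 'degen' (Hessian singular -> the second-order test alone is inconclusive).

Compute the Hessian H = grad^2 f:
  H = [[-11, 2], [2, -4]]
Verify stationarity: grad f(x*) = H x* + g = (0, 0).
Eigenvalues of H: -11.5311, -3.4689.
Both eigenvalues < 0, so H is negative definite -> x* is a strict local max.

max


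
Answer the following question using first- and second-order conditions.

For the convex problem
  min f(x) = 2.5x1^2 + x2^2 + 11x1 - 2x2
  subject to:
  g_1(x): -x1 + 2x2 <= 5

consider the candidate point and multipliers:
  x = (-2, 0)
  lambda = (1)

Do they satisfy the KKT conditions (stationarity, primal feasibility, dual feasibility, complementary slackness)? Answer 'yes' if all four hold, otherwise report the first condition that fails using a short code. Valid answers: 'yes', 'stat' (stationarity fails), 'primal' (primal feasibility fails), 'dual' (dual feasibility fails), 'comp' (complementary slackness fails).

Gradient of f: grad f(x) = Q x + c = (1, -2)
Constraint values g_i(x) = a_i^T x - b_i:
  g_1((-2, 0)) = -3
Stationarity residual: grad f(x) + sum_i lambda_i a_i = (0, 0)
  -> stationarity OK
Primal feasibility (all g_i <= 0): OK
Dual feasibility (all lambda_i >= 0): OK
Complementary slackness (lambda_i * g_i(x) = 0 for all i): FAILS

Verdict: the first failing condition is complementary_slackness -> comp.

comp


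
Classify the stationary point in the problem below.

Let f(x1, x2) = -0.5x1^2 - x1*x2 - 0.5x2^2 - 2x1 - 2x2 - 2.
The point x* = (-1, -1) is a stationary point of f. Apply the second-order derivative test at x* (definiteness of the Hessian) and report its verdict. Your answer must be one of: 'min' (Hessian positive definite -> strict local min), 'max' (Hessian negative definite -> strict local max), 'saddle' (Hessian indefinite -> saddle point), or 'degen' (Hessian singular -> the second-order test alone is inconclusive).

Compute the Hessian H = grad^2 f:
  H = [[-1, -1], [-1, -1]]
Verify stationarity: grad f(x*) = H x* + g = (0, 0).
Eigenvalues of H: -2, 0.
H has a zero eigenvalue (singular; negative semidefinite but not definite), so H is neither positive definite, negative definite, nor indefinite. The second-order test alone is inconclusive -> degen.
(Indeed, f is constant along the null direction of H through x*, so x* is not a strict local extremum.)

degen


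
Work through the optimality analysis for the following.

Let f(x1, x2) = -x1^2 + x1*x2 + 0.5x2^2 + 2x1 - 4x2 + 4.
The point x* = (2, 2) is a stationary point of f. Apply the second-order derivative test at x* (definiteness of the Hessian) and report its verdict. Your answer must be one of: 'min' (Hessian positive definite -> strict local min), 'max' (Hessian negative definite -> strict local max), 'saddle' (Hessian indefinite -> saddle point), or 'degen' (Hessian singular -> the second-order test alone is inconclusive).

Compute the Hessian H = grad^2 f:
  H = [[-2, 1], [1, 1]]
Verify stationarity: grad f(x*) = H x* + g = (0, 0).
Eigenvalues of H: -2.3028, 1.3028.
Eigenvalues have mixed signs, so H is indefinite -> x* is a saddle point.

saddle


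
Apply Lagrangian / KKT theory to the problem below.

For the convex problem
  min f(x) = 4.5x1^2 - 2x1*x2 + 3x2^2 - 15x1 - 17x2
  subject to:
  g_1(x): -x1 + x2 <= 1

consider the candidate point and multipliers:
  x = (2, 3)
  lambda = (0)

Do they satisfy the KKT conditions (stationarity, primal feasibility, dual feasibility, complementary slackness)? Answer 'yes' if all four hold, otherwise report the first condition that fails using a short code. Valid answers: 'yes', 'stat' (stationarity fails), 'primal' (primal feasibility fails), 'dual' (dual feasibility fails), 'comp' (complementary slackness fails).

Gradient of f: grad f(x) = Q x + c = (-3, -3)
Constraint values g_i(x) = a_i^T x - b_i:
  g_1((2, 3)) = 0
Stationarity residual: grad f(x) + sum_i lambda_i a_i = (-3, -3)
  -> stationarity FAILS
Primal feasibility (all g_i <= 0): OK
Dual feasibility (all lambda_i >= 0): OK
Complementary slackness (lambda_i * g_i(x) = 0 for all i): OK

Verdict: the first failing condition is stationarity -> stat.

stat


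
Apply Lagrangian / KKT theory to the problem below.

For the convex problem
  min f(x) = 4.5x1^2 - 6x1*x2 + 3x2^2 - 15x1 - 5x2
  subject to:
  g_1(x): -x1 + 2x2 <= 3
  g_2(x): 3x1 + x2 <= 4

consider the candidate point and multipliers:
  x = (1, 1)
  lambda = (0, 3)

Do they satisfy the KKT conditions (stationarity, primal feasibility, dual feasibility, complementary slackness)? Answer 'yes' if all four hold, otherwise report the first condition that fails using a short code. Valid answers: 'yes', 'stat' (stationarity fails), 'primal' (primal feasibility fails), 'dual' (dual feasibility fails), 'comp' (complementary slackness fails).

Gradient of f: grad f(x) = Q x + c = (-12, -5)
Constraint values g_i(x) = a_i^T x - b_i:
  g_1((1, 1)) = -2
  g_2((1, 1)) = 0
Stationarity residual: grad f(x) + sum_i lambda_i a_i = (-3, -2)
  -> stationarity FAILS
Primal feasibility (all g_i <= 0): OK
Dual feasibility (all lambda_i >= 0): OK
Complementary slackness (lambda_i * g_i(x) = 0 for all i): OK

Verdict: the first failing condition is stationarity -> stat.

stat


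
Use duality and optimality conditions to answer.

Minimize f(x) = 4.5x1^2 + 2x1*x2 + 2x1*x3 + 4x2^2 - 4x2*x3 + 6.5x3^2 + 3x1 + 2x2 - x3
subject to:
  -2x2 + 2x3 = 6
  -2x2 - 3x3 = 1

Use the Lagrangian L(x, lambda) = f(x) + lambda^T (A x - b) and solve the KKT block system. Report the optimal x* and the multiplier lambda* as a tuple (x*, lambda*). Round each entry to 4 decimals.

Form the Lagrangian:
  L(x, lambda) = (1/2) x^T Q x + c^T x + lambda^T (A x - b)
Stationarity (grad_x L = 0): Q x + c + A^T lambda = 0.
Primal feasibility: A x = b.

This gives the KKT block system:
  [ Q   A^T ] [ x     ]   [-c ]
  [ A    0  ] [ lambda ] = [ b ]

Solving the linear system:
  x*      = (-0.1111, -2, 1)
  lambda* = (-9.4222, 0.3111)
  f(x*)   = 25.4444

x* = (-0.1111, -2, 1), lambda* = (-9.4222, 0.3111)


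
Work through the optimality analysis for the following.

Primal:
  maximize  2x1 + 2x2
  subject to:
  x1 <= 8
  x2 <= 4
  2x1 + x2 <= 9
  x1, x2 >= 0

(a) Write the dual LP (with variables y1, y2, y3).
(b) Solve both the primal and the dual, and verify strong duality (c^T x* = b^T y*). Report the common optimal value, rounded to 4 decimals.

The standard primal-dual pair for 'max c^T x s.t. A x <= b, x >= 0' is:
  Dual:  min b^T y  s.t.  A^T y >= c,  y >= 0.

So the dual LP is:
  minimize  8y1 + 4y2 + 9y3
  subject to:
    y1 + 2y3 >= 2
    y2 + y3 >= 2
    y1, y2, y3 >= 0

Solving the primal: x* = (2.5, 4).
  primal value c^T x* = 13.
Solving the dual: y* = (0, 1, 1).
  dual value b^T y* = 13.
Strong duality: c^T x* = b^T y*. Confirmed.

13


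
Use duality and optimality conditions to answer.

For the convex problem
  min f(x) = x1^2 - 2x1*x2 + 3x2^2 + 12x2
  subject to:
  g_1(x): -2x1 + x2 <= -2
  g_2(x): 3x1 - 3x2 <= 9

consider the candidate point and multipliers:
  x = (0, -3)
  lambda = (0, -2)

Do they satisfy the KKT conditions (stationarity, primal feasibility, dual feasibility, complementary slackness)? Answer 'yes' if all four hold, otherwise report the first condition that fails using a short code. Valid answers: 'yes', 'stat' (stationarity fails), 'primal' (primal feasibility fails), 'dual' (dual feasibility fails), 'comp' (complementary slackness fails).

Gradient of f: grad f(x) = Q x + c = (6, -6)
Constraint values g_i(x) = a_i^T x - b_i:
  g_1((0, -3)) = -1
  g_2((0, -3)) = 0
Stationarity residual: grad f(x) + sum_i lambda_i a_i = (0, 0)
  -> stationarity OK
Primal feasibility (all g_i <= 0): OK
Dual feasibility (all lambda_i >= 0): FAILS
Complementary slackness (lambda_i * g_i(x) = 0 for all i): OK

Verdict: the first failing condition is dual_feasibility -> dual.

dual


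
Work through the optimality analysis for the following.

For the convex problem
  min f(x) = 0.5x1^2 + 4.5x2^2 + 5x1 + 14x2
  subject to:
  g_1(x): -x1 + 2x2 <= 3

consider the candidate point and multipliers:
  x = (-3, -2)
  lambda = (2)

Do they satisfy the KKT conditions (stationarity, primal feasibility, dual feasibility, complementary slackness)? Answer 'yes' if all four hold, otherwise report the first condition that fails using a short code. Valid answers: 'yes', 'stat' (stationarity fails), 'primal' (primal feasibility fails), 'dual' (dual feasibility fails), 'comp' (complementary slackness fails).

Gradient of f: grad f(x) = Q x + c = (2, -4)
Constraint values g_i(x) = a_i^T x - b_i:
  g_1((-3, -2)) = -4
Stationarity residual: grad f(x) + sum_i lambda_i a_i = (0, 0)
  -> stationarity OK
Primal feasibility (all g_i <= 0): OK
Dual feasibility (all lambda_i >= 0): OK
Complementary slackness (lambda_i * g_i(x) = 0 for all i): FAILS

Verdict: the first failing condition is complementary_slackness -> comp.

comp


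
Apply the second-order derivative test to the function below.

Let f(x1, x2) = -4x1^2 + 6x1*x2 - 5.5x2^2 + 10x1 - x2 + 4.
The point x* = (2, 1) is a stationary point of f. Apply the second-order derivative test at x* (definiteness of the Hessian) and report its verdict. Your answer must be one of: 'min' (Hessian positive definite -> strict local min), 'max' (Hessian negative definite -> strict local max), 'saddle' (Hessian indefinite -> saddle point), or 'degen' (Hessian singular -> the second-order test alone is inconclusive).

Compute the Hessian H = grad^2 f:
  H = [[-8, 6], [6, -11]]
Verify stationarity: grad f(x*) = H x* + g = (0, 0).
Eigenvalues of H: -15.6847, -3.3153.
Both eigenvalues < 0, so H is negative definite -> x* is a strict local max.

max


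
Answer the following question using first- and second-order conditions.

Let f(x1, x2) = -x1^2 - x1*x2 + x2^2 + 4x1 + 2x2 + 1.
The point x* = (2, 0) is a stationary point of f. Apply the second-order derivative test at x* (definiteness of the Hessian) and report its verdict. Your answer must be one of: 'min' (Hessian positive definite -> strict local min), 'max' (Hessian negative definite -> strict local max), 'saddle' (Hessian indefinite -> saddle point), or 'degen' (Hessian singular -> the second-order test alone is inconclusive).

Compute the Hessian H = grad^2 f:
  H = [[-2, -1], [-1, 2]]
Verify stationarity: grad f(x*) = H x* + g = (0, 0).
Eigenvalues of H: -2.2361, 2.2361.
Eigenvalues have mixed signs, so H is indefinite -> x* is a saddle point.

saddle


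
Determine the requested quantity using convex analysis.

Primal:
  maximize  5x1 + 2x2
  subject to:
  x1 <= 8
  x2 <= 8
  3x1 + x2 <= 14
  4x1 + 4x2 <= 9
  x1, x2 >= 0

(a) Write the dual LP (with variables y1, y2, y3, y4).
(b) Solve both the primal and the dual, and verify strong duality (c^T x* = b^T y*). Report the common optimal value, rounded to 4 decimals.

The standard primal-dual pair for 'max c^T x s.t. A x <= b, x >= 0' is:
  Dual:  min b^T y  s.t.  A^T y >= c,  y >= 0.

So the dual LP is:
  minimize  8y1 + 8y2 + 14y3 + 9y4
  subject to:
    y1 + 3y3 + 4y4 >= 5
    y2 + y3 + 4y4 >= 2
    y1, y2, y3, y4 >= 0

Solving the primal: x* = (2.25, 0).
  primal value c^T x* = 11.25.
Solving the dual: y* = (0, 0, 0, 1.25).
  dual value b^T y* = 11.25.
Strong duality: c^T x* = b^T y*. Confirmed.

11.25


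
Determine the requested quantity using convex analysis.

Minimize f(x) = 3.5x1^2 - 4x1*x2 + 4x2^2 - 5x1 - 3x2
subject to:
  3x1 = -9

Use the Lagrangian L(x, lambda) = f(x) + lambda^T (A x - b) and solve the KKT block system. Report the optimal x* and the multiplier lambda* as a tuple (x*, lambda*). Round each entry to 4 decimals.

Form the Lagrangian:
  L(x, lambda) = (1/2) x^T Q x + c^T x + lambda^T (A x - b)
Stationarity (grad_x L = 0): Q x + c + A^T lambda = 0.
Primal feasibility: A x = b.

This gives the KKT block system:
  [ Q   A^T ] [ x     ]   [-c ]
  [ A    0  ] [ lambda ] = [ b ]

Solving the linear system:
  x*      = (-3, -1.125)
  lambda* = (7.1667)
  f(x*)   = 41.4375

x* = (-3, -1.125), lambda* = (7.1667)


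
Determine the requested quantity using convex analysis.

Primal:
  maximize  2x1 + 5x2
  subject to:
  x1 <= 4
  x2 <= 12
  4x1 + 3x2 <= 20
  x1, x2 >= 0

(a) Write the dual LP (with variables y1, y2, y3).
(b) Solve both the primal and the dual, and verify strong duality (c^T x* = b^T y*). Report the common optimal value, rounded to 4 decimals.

The standard primal-dual pair for 'max c^T x s.t. A x <= b, x >= 0' is:
  Dual:  min b^T y  s.t.  A^T y >= c,  y >= 0.

So the dual LP is:
  minimize  4y1 + 12y2 + 20y3
  subject to:
    y1 + 4y3 >= 2
    y2 + 3y3 >= 5
    y1, y2, y3 >= 0

Solving the primal: x* = (0, 6.6667).
  primal value c^T x* = 33.3333.
Solving the dual: y* = (0, 0, 1.6667).
  dual value b^T y* = 33.3333.
Strong duality: c^T x* = b^T y*. Confirmed.

33.3333


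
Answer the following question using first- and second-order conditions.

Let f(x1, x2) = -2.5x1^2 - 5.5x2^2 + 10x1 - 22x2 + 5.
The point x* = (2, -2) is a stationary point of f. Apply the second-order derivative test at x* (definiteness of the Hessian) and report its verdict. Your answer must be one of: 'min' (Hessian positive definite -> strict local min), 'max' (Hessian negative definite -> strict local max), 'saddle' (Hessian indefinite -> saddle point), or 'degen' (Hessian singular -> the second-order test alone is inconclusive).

Compute the Hessian H = grad^2 f:
  H = [[-5, 0], [0, -11]]
Verify stationarity: grad f(x*) = H x* + g = (0, 0).
Eigenvalues of H: -11, -5.
Both eigenvalues < 0, so H is negative definite -> x* is a strict local max.

max


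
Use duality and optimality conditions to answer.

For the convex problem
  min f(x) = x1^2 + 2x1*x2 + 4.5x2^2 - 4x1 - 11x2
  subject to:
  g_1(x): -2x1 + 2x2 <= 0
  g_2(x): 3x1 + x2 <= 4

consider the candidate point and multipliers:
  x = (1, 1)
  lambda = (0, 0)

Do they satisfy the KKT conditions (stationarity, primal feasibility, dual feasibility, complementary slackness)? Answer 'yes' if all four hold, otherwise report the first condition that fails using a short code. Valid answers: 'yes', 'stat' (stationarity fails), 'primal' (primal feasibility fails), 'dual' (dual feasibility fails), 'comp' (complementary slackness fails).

Gradient of f: grad f(x) = Q x + c = (0, 0)
Constraint values g_i(x) = a_i^T x - b_i:
  g_1((1, 1)) = 0
  g_2((1, 1)) = 0
Stationarity residual: grad f(x) + sum_i lambda_i a_i = (0, 0)
  -> stationarity OK
Primal feasibility (all g_i <= 0): OK
Dual feasibility (all lambda_i >= 0): OK
Complementary slackness (lambda_i * g_i(x) = 0 for all i): OK

Verdict: yes, KKT holds.

yes


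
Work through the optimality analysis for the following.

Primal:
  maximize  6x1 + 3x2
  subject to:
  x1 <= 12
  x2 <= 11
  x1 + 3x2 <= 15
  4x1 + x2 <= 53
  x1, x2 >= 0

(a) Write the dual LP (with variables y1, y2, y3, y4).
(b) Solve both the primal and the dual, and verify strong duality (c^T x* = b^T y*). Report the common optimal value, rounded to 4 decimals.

The standard primal-dual pair for 'max c^T x s.t. A x <= b, x >= 0' is:
  Dual:  min b^T y  s.t.  A^T y >= c,  y >= 0.

So the dual LP is:
  minimize  12y1 + 11y2 + 15y3 + 53y4
  subject to:
    y1 + y3 + 4y4 >= 6
    y2 + 3y3 + y4 >= 3
    y1, y2, y3, y4 >= 0

Solving the primal: x* = (12, 1).
  primal value c^T x* = 75.
Solving the dual: y* = (5, 0, 1, 0).
  dual value b^T y* = 75.
Strong duality: c^T x* = b^T y*. Confirmed.

75


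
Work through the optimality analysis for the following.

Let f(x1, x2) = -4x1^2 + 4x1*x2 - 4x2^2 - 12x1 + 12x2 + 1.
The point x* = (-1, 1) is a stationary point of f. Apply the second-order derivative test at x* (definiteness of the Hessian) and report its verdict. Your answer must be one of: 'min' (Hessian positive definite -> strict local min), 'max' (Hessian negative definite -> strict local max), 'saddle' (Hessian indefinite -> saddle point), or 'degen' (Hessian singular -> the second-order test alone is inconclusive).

Compute the Hessian H = grad^2 f:
  H = [[-8, 4], [4, -8]]
Verify stationarity: grad f(x*) = H x* + g = (0, 0).
Eigenvalues of H: -12, -4.
Both eigenvalues < 0, so H is negative definite -> x* is a strict local max.

max


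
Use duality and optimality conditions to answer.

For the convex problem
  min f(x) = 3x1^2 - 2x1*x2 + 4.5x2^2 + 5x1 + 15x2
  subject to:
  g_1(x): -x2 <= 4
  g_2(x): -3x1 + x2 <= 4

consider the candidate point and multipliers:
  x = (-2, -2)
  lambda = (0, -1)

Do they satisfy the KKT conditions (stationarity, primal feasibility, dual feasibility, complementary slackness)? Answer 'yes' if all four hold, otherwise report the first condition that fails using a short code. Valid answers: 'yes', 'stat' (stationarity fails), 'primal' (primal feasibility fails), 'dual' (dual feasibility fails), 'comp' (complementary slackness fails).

Gradient of f: grad f(x) = Q x + c = (-3, 1)
Constraint values g_i(x) = a_i^T x - b_i:
  g_1((-2, -2)) = -2
  g_2((-2, -2)) = 0
Stationarity residual: grad f(x) + sum_i lambda_i a_i = (0, 0)
  -> stationarity OK
Primal feasibility (all g_i <= 0): OK
Dual feasibility (all lambda_i >= 0): FAILS
Complementary slackness (lambda_i * g_i(x) = 0 for all i): OK

Verdict: the first failing condition is dual_feasibility -> dual.

dual


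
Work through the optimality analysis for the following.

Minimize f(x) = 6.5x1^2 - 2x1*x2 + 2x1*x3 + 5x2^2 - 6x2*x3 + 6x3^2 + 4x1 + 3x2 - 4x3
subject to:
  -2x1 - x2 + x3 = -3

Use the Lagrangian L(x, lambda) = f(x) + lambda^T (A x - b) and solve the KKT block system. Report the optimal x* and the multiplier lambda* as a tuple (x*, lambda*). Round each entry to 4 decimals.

Form the Lagrangian:
  L(x, lambda) = (1/2) x^T Q x + c^T x + lambda^T (A x - b)
Stationarity (grad_x L = 0): Q x + c + A^T lambda = 0.
Primal feasibility: A x = b.

This gives the KKT block system:
  [ Q   A^T ] [ x     ]   [-c ]
  [ A    0  ] [ lambda ] = [ b ]

Solving the linear system:
  x*      = (1.0842, 0.5989, -0.2326)
  lambda* = (8.2161)
  f(x*)   = 15.8562

x* = (1.0842, 0.5989, -0.2326), lambda* = (8.2161)


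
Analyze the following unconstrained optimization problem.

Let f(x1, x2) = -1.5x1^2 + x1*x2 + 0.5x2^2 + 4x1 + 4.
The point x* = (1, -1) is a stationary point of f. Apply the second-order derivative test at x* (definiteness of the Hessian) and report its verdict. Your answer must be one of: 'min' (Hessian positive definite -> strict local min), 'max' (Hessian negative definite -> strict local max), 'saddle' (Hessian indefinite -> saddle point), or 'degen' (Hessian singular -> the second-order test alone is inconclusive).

Compute the Hessian H = grad^2 f:
  H = [[-3, 1], [1, 1]]
Verify stationarity: grad f(x*) = H x* + g = (0, 0).
Eigenvalues of H: -3.2361, 1.2361.
Eigenvalues have mixed signs, so H is indefinite -> x* is a saddle point.

saddle


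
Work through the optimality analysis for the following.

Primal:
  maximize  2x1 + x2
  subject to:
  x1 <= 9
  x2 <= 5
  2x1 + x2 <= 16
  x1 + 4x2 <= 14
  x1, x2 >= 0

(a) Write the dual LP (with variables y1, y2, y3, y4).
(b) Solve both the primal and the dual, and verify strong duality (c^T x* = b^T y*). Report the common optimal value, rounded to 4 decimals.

The standard primal-dual pair for 'max c^T x s.t. A x <= b, x >= 0' is:
  Dual:  min b^T y  s.t.  A^T y >= c,  y >= 0.

So the dual LP is:
  minimize  9y1 + 5y2 + 16y3 + 14y4
  subject to:
    y1 + 2y3 + y4 >= 2
    y2 + y3 + 4y4 >= 1
    y1, y2, y3, y4 >= 0

Solving the primal: x* = (7.1429, 1.7143).
  primal value c^T x* = 16.
Solving the dual: y* = (0, 0, 1, 0).
  dual value b^T y* = 16.
Strong duality: c^T x* = b^T y*. Confirmed.

16


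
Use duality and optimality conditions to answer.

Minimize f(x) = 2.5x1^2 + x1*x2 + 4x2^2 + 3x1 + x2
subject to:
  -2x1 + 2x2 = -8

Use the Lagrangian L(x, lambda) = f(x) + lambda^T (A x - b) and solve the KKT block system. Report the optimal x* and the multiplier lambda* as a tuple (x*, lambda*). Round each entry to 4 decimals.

Form the Lagrangian:
  L(x, lambda) = (1/2) x^T Q x + c^T x + lambda^T (A x - b)
Stationarity (grad_x L = 0): Q x + c + A^T lambda = 0.
Primal feasibility: A x = b.

This gives the KKT block system:
  [ Q   A^T ] [ x     ]   [-c ]
  [ A    0  ] [ lambda ] = [ b ]

Solving the linear system:
  x*      = (2.1333, -1.8667)
  lambda* = (5.9)
  f(x*)   = 25.8667

x* = (2.1333, -1.8667), lambda* = (5.9)


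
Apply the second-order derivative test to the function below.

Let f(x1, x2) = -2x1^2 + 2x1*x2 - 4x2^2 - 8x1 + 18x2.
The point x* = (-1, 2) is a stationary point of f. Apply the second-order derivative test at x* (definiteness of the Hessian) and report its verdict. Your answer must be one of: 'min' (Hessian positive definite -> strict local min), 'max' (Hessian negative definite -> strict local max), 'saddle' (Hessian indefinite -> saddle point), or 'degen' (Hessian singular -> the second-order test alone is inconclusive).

Compute the Hessian H = grad^2 f:
  H = [[-4, 2], [2, -8]]
Verify stationarity: grad f(x*) = H x* + g = (0, 0).
Eigenvalues of H: -8.8284, -3.1716.
Both eigenvalues < 0, so H is negative definite -> x* is a strict local max.

max


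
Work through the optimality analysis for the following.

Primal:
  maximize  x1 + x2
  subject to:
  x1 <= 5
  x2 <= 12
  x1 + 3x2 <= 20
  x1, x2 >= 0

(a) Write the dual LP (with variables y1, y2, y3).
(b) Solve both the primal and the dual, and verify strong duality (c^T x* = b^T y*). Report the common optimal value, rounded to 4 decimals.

The standard primal-dual pair for 'max c^T x s.t. A x <= b, x >= 0' is:
  Dual:  min b^T y  s.t.  A^T y >= c,  y >= 0.

So the dual LP is:
  minimize  5y1 + 12y2 + 20y3
  subject to:
    y1 + y3 >= 1
    y2 + 3y3 >= 1
    y1, y2, y3 >= 0

Solving the primal: x* = (5, 5).
  primal value c^T x* = 10.
Solving the dual: y* = (0.6667, 0, 0.3333).
  dual value b^T y* = 10.
Strong duality: c^T x* = b^T y*. Confirmed.

10


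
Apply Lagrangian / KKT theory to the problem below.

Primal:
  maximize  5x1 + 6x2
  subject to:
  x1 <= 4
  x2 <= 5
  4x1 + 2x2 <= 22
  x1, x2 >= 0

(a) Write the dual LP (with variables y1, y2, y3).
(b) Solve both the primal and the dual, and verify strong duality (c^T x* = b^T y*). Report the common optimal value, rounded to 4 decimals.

The standard primal-dual pair for 'max c^T x s.t. A x <= b, x >= 0' is:
  Dual:  min b^T y  s.t.  A^T y >= c,  y >= 0.

So the dual LP is:
  minimize  4y1 + 5y2 + 22y3
  subject to:
    y1 + 4y3 >= 5
    y2 + 2y3 >= 6
    y1, y2, y3 >= 0

Solving the primal: x* = (3, 5).
  primal value c^T x* = 45.
Solving the dual: y* = (0, 3.5, 1.25).
  dual value b^T y* = 45.
Strong duality: c^T x* = b^T y*. Confirmed.

45


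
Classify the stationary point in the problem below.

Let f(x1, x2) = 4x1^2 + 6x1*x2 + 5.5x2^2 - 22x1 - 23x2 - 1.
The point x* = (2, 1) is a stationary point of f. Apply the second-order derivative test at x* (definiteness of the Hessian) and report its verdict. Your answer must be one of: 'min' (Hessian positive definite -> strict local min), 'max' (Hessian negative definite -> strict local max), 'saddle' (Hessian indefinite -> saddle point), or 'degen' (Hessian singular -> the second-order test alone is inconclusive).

Compute the Hessian H = grad^2 f:
  H = [[8, 6], [6, 11]]
Verify stationarity: grad f(x*) = H x* + g = (0, 0).
Eigenvalues of H: 3.3153, 15.6847.
Both eigenvalues > 0, so H is positive definite -> x* is a strict local min.

min


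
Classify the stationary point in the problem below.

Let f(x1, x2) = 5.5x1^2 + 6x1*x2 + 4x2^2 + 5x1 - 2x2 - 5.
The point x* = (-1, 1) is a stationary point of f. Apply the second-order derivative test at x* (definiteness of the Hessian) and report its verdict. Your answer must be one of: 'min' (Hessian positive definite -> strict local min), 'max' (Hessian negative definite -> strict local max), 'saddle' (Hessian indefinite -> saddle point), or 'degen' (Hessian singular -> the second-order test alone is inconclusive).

Compute the Hessian H = grad^2 f:
  H = [[11, 6], [6, 8]]
Verify stationarity: grad f(x*) = H x* + g = (0, 0).
Eigenvalues of H: 3.3153, 15.6847.
Both eigenvalues > 0, so H is positive definite -> x* is a strict local min.

min


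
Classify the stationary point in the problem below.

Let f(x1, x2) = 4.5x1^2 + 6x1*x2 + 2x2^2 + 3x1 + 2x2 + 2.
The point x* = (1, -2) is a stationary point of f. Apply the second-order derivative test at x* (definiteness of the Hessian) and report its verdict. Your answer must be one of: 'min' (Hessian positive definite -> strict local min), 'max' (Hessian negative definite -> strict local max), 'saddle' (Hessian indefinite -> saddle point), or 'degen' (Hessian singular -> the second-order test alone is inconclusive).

Compute the Hessian H = grad^2 f:
  H = [[9, 6], [6, 4]]
Verify stationarity: grad f(x*) = H x* + g = (0, 0).
Eigenvalues of H: 0, 13.
H has a zero eigenvalue (singular; positive semidefinite but not definite), so H is neither positive definite, negative definite, nor indefinite. The second-order test alone is inconclusive -> degen.
(Indeed, f is constant along the null direction of H through x*, so x* is not a strict local extremum.)

degen


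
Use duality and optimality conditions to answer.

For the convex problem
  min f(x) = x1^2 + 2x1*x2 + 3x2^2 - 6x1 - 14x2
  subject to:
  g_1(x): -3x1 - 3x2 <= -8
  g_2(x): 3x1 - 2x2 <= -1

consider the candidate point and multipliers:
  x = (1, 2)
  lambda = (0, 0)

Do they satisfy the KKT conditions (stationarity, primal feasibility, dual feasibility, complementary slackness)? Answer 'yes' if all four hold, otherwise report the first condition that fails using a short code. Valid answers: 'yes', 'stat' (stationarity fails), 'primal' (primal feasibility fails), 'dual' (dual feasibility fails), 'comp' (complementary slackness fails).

Gradient of f: grad f(x) = Q x + c = (0, 0)
Constraint values g_i(x) = a_i^T x - b_i:
  g_1((1, 2)) = -1
  g_2((1, 2)) = 0
Stationarity residual: grad f(x) + sum_i lambda_i a_i = (0, 0)
  -> stationarity OK
Primal feasibility (all g_i <= 0): OK
Dual feasibility (all lambda_i >= 0): OK
Complementary slackness (lambda_i * g_i(x) = 0 for all i): OK

Verdict: yes, KKT holds.

yes


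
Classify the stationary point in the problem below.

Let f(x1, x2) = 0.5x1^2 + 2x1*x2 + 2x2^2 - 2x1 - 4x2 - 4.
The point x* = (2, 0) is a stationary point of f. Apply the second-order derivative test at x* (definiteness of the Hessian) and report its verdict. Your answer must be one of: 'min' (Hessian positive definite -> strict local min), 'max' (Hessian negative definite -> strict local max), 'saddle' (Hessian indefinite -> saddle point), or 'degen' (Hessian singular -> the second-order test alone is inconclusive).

Compute the Hessian H = grad^2 f:
  H = [[1, 2], [2, 4]]
Verify stationarity: grad f(x*) = H x* + g = (0, 0).
Eigenvalues of H: 0, 5.
H has a zero eigenvalue (singular; positive semidefinite but not definite), so H is neither positive definite, negative definite, nor indefinite. The second-order test alone is inconclusive -> degen.
(Indeed, f is constant along the null direction of H through x*, so x* is not a strict local extremum.)

degen


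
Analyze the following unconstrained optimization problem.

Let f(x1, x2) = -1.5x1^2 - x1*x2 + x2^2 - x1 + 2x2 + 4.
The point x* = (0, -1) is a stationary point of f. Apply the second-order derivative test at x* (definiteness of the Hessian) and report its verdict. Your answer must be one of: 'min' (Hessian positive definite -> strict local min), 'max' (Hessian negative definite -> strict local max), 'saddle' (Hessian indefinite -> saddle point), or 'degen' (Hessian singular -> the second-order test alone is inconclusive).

Compute the Hessian H = grad^2 f:
  H = [[-3, -1], [-1, 2]]
Verify stationarity: grad f(x*) = H x* + g = (0, 0).
Eigenvalues of H: -3.1926, 2.1926.
Eigenvalues have mixed signs, so H is indefinite -> x* is a saddle point.

saddle


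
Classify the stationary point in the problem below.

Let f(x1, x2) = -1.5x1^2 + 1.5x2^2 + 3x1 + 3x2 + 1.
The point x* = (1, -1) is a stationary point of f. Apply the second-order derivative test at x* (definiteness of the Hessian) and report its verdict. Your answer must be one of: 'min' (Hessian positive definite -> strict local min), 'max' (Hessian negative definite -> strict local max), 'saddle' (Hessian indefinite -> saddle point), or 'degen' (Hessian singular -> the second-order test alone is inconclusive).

Compute the Hessian H = grad^2 f:
  H = [[-3, 0], [0, 3]]
Verify stationarity: grad f(x*) = H x* + g = (0, 0).
Eigenvalues of H: -3, 3.
Eigenvalues have mixed signs, so H is indefinite -> x* is a saddle point.

saddle


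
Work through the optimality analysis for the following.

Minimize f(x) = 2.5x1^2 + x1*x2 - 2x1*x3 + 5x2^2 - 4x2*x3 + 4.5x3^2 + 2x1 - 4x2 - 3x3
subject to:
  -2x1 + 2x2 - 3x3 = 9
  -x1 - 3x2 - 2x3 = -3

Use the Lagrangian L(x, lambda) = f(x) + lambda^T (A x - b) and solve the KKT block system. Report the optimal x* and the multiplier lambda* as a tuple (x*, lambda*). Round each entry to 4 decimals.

Form the Lagrangian:
  L(x, lambda) = (1/2) x^T Q x + c^T x + lambda^T (A x - b)
Stationarity (grad_x L = 0): Q x + c + A^T lambda = 0.
Primal feasibility: A x = b.

This gives the KKT block system:
  [ Q   A^T ] [ x     ]   [-c ]
  [ A    0  ] [ lambda ] = [ b ]

Solving the linear system:
  x*      = (-2.1812, 1.9091, -0.2731)
  lambda* = (-4.1693, 1.888)
  f(x*)   = 16.0041

x* = (-2.1812, 1.9091, -0.2731), lambda* = (-4.1693, 1.888)


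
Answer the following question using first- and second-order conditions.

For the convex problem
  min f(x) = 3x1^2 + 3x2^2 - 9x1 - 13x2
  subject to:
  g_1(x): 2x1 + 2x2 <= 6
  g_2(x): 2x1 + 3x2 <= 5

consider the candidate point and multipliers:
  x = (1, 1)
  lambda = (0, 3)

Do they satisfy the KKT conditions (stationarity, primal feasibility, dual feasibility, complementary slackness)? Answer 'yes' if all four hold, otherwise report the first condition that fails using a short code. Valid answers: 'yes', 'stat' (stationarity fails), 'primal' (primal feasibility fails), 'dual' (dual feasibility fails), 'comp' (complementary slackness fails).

Gradient of f: grad f(x) = Q x + c = (-3, -7)
Constraint values g_i(x) = a_i^T x - b_i:
  g_1((1, 1)) = -2
  g_2((1, 1)) = 0
Stationarity residual: grad f(x) + sum_i lambda_i a_i = (3, 2)
  -> stationarity FAILS
Primal feasibility (all g_i <= 0): OK
Dual feasibility (all lambda_i >= 0): OK
Complementary slackness (lambda_i * g_i(x) = 0 for all i): OK

Verdict: the first failing condition is stationarity -> stat.

stat


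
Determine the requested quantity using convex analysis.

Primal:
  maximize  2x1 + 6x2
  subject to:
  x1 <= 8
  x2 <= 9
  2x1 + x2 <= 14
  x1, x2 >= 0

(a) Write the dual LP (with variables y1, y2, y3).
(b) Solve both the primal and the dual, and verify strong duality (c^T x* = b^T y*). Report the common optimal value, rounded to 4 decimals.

The standard primal-dual pair for 'max c^T x s.t. A x <= b, x >= 0' is:
  Dual:  min b^T y  s.t.  A^T y >= c,  y >= 0.

So the dual LP is:
  minimize  8y1 + 9y2 + 14y3
  subject to:
    y1 + 2y3 >= 2
    y2 + y3 >= 6
    y1, y2, y3 >= 0

Solving the primal: x* = (2.5, 9).
  primal value c^T x* = 59.
Solving the dual: y* = (0, 5, 1).
  dual value b^T y* = 59.
Strong duality: c^T x* = b^T y*. Confirmed.

59


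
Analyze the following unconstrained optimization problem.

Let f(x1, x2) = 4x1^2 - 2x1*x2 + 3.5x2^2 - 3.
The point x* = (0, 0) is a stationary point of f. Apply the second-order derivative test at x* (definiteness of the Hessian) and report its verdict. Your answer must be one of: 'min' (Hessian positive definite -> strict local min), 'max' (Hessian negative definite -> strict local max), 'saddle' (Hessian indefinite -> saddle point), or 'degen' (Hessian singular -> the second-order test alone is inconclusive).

Compute the Hessian H = grad^2 f:
  H = [[8, -2], [-2, 7]]
Verify stationarity: grad f(x*) = H x* + g = (0, 0).
Eigenvalues of H: 5.4384, 9.5616.
Both eigenvalues > 0, so H is positive definite -> x* is a strict local min.

min


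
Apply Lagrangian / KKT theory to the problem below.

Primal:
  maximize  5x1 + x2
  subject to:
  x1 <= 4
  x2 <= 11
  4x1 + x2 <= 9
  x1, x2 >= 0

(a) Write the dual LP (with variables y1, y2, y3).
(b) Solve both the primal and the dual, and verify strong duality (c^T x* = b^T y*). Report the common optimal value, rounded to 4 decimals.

The standard primal-dual pair for 'max c^T x s.t. A x <= b, x >= 0' is:
  Dual:  min b^T y  s.t.  A^T y >= c,  y >= 0.

So the dual LP is:
  minimize  4y1 + 11y2 + 9y3
  subject to:
    y1 + 4y3 >= 5
    y2 + y3 >= 1
    y1, y2, y3 >= 0

Solving the primal: x* = (2.25, 0).
  primal value c^T x* = 11.25.
Solving the dual: y* = (0, 0, 1.25).
  dual value b^T y* = 11.25.
Strong duality: c^T x* = b^T y*. Confirmed.

11.25


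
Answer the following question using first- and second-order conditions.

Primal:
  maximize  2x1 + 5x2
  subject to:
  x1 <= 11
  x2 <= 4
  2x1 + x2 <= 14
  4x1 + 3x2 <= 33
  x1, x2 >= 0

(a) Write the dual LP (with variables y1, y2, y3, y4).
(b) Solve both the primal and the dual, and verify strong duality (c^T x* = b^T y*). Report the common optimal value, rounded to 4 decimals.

The standard primal-dual pair for 'max c^T x s.t. A x <= b, x >= 0' is:
  Dual:  min b^T y  s.t.  A^T y >= c,  y >= 0.

So the dual LP is:
  minimize  11y1 + 4y2 + 14y3 + 33y4
  subject to:
    y1 + 2y3 + 4y4 >= 2
    y2 + y3 + 3y4 >= 5
    y1, y2, y3, y4 >= 0

Solving the primal: x* = (5, 4).
  primal value c^T x* = 30.
Solving the dual: y* = (0, 4, 1, 0).
  dual value b^T y* = 30.
Strong duality: c^T x* = b^T y*. Confirmed.

30


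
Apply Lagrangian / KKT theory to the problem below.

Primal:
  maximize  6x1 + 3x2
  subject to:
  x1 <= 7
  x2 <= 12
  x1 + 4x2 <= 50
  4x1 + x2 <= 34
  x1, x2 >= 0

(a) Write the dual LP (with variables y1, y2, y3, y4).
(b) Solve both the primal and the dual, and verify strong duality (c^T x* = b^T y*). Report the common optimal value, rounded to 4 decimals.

The standard primal-dual pair for 'max c^T x s.t. A x <= b, x >= 0' is:
  Dual:  min b^T y  s.t.  A^T y >= c,  y >= 0.

So the dual LP is:
  minimize  7y1 + 12y2 + 50y3 + 34y4
  subject to:
    y1 + y3 + 4y4 >= 6
    y2 + 4y3 + y4 >= 3
    y1, y2, y3, y4 >= 0

Solving the primal: x* = (5.7333, 11.0667).
  primal value c^T x* = 67.6.
Solving the dual: y* = (0, 0, 0.4, 1.4).
  dual value b^T y* = 67.6.
Strong duality: c^T x* = b^T y*. Confirmed.

67.6


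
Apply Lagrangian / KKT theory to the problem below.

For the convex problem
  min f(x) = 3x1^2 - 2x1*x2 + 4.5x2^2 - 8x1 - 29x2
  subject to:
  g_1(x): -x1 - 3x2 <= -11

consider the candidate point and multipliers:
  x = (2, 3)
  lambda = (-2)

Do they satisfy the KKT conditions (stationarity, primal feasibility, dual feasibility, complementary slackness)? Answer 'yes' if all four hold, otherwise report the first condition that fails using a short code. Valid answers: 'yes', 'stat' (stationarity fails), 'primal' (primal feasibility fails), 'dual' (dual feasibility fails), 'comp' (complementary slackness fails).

Gradient of f: grad f(x) = Q x + c = (-2, -6)
Constraint values g_i(x) = a_i^T x - b_i:
  g_1((2, 3)) = 0
Stationarity residual: grad f(x) + sum_i lambda_i a_i = (0, 0)
  -> stationarity OK
Primal feasibility (all g_i <= 0): OK
Dual feasibility (all lambda_i >= 0): FAILS
Complementary slackness (lambda_i * g_i(x) = 0 for all i): OK

Verdict: the first failing condition is dual_feasibility -> dual.

dual


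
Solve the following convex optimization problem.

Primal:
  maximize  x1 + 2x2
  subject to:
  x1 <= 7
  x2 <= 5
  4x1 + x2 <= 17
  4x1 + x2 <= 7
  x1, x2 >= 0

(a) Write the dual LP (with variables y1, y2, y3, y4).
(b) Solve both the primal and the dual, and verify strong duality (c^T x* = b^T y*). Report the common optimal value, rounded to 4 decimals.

The standard primal-dual pair for 'max c^T x s.t. A x <= b, x >= 0' is:
  Dual:  min b^T y  s.t.  A^T y >= c,  y >= 0.

So the dual LP is:
  minimize  7y1 + 5y2 + 17y3 + 7y4
  subject to:
    y1 + 4y3 + 4y4 >= 1
    y2 + y3 + y4 >= 2
    y1, y2, y3, y4 >= 0

Solving the primal: x* = (0.5, 5).
  primal value c^T x* = 10.5.
Solving the dual: y* = (0, 1.75, 0, 0.25).
  dual value b^T y* = 10.5.
Strong duality: c^T x* = b^T y*. Confirmed.

10.5


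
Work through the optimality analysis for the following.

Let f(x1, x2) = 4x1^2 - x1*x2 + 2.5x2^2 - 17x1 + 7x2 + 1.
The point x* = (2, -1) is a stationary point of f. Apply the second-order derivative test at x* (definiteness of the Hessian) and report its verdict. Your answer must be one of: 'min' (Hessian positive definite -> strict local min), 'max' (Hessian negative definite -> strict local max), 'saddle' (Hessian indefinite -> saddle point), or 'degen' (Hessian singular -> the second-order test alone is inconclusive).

Compute the Hessian H = grad^2 f:
  H = [[8, -1], [-1, 5]]
Verify stationarity: grad f(x*) = H x* + g = (0, 0).
Eigenvalues of H: 4.6972, 8.3028.
Both eigenvalues > 0, so H is positive definite -> x* is a strict local min.

min


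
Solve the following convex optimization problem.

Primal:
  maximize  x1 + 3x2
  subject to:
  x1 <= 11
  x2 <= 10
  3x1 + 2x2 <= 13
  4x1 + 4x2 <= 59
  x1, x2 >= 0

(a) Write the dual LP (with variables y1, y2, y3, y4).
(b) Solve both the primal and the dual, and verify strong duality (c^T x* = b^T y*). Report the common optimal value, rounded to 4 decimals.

The standard primal-dual pair for 'max c^T x s.t. A x <= b, x >= 0' is:
  Dual:  min b^T y  s.t.  A^T y >= c,  y >= 0.

So the dual LP is:
  minimize  11y1 + 10y2 + 13y3 + 59y4
  subject to:
    y1 + 3y3 + 4y4 >= 1
    y2 + 2y3 + 4y4 >= 3
    y1, y2, y3, y4 >= 0

Solving the primal: x* = (0, 6.5).
  primal value c^T x* = 19.5.
Solving the dual: y* = (0, 0, 1.5, 0).
  dual value b^T y* = 19.5.
Strong duality: c^T x* = b^T y*. Confirmed.

19.5


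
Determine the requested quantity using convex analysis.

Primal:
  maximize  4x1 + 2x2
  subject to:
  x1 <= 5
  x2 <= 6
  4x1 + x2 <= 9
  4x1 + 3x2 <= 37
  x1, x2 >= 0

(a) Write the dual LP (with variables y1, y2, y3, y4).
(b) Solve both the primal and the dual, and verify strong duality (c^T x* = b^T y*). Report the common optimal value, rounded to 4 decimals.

The standard primal-dual pair for 'max c^T x s.t. A x <= b, x >= 0' is:
  Dual:  min b^T y  s.t.  A^T y >= c,  y >= 0.

So the dual LP is:
  minimize  5y1 + 6y2 + 9y3 + 37y4
  subject to:
    y1 + 4y3 + 4y4 >= 4
    y2 + y3 + 3y4 >= 2
    y1, y2, y3, y4 >= 0

Solving the primal: x* = (0.75, 6).
  primal value c^T x* = 15.
Solving the dual: y* = (0, 1, 1, 0).
  dual value b^T y* = 15.
Strong duality: c^T x* = b^T y*. Confirmed.

15


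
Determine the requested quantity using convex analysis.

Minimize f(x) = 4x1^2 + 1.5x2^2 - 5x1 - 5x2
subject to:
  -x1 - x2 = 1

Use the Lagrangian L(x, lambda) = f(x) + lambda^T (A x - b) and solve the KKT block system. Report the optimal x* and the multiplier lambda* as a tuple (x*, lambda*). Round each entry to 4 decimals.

Form the Lagrangian:
  L(x, lambda) = (1/2) x^T Q x + c^T x + lambda^T (A x - b)
Stationarity (grad_x L = 0): Q x + c + A^T lambda = 0.
Primal feasibility: A x = b.

This gives the KKT block system:
  [ Q   A^T ] [ x     ]   [-c ]
  [ A    0  ] [ lambda ] = [ b ]

Solving the linear system:
  x*      = (-0.2727, -0.7273)
  lambda* = (-7.1818)
  f(x*)   = 6.0909

x* = (-0.2727, -0.7273), lambda* = (-7.1818)


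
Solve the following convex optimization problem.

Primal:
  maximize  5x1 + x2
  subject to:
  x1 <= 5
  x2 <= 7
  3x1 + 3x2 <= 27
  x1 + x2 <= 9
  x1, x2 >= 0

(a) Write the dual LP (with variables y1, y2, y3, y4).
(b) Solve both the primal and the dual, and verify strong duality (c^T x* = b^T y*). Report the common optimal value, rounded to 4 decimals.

The standard primal-dual pair for 'max c^T x s.t. A x <= b, x >= 0' is:
  Dual:  min b^T y  s.t.  A^T y >= c,  y >= 0.

So the dual LP is:
  minimize  5y1 + 7y2 + 27y3 + 9y4
  subject to:
    y1 + 3y3 + y4 >= 5
    y2 + 3y3 + y4 >= 1
    y1, y2, y3, y4 >= 0

Solving the primal: x* = (5, 4).
  primal value c^T x* = 29.
Solving the dual: y* = (4, 0, 0.3333, 0).
  dual value b^T y* = 29.
Strong duality: c^T x* = b^T y*. Confirmed.

29
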